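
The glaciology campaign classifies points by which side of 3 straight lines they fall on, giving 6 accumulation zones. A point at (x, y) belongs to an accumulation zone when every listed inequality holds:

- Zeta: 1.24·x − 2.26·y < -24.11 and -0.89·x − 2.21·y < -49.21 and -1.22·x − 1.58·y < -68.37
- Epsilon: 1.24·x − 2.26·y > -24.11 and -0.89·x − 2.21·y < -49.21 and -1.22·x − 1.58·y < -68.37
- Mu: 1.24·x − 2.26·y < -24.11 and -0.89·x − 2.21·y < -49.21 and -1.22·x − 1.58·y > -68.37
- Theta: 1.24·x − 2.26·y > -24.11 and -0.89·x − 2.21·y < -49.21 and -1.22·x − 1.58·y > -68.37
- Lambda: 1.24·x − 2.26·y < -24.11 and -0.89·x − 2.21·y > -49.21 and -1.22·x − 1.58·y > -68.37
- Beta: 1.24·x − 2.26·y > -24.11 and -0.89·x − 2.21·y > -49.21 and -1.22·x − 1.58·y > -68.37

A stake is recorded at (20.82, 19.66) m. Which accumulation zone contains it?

1.24·20.82 − 2.26·19.66 = -18.615, which is > -24.11
-0.89·20.82 − 2.21·19.66 = -61.978, which is < -49.21
-1.22·20.82 − 1.58·19.66 = -56.463, which is > -68.37
This sign pattern matches Theta.

Theta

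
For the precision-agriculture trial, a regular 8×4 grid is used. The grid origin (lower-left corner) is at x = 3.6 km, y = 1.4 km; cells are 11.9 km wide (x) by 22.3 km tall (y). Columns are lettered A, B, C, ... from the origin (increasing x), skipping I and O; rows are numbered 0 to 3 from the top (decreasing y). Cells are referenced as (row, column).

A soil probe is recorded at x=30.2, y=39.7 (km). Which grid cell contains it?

Column index: ⌊(30.2 − 3.6) / 11.9⌋ = ⌊2.235⌋ = 2 → column C
Row offset from origin: ⌊(39.7 − 1.4) / 22.3⌋ = ⌊1.717⌋ = 1 → row 2 (counted from top)

(2, C)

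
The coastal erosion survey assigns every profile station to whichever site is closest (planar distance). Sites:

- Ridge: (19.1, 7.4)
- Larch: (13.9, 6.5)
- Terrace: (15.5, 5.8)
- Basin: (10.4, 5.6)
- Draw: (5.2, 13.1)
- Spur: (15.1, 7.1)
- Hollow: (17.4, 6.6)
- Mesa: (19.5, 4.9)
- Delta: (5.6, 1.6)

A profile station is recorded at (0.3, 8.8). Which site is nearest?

Squared distances to each site:
Ridge: 355.400; Larch: 190.250; Terrace: 240.040; Basin: 112.250; Draw: 42.500; Spur: 221.930; Hollow: 297.250; Mesa: 383.850; Delta: 79.930.
Minimum at Draw.

Draw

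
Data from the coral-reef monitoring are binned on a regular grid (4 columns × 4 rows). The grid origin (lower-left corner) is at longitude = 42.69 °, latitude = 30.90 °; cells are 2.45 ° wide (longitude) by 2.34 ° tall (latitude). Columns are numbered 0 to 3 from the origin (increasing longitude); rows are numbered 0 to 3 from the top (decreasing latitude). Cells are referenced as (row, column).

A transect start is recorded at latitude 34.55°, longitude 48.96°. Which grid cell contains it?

Column index: ⌊(48.96 − 42.69) / 2.45⌋ = ⌊2.559⌋ = 2
Row offset from origin: ⌊(34.55 − 30.90) / 2.34⌋ = ⌊1.560⌋ = 1 → row 2 (counted from top)

(2, 2)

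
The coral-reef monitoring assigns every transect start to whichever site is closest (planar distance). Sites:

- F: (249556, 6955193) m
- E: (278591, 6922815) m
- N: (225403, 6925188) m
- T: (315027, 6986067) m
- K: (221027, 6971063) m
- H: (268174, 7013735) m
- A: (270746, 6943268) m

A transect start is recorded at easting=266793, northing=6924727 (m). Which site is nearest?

E

Squared distances to each site:
F: 1225291325.000; E: 142848548.000; N: 1713344621.000; T: 6089114356.000; K: 4241551652.000; H: 7924331225.000; A: 359394890.000.
Minimum at E.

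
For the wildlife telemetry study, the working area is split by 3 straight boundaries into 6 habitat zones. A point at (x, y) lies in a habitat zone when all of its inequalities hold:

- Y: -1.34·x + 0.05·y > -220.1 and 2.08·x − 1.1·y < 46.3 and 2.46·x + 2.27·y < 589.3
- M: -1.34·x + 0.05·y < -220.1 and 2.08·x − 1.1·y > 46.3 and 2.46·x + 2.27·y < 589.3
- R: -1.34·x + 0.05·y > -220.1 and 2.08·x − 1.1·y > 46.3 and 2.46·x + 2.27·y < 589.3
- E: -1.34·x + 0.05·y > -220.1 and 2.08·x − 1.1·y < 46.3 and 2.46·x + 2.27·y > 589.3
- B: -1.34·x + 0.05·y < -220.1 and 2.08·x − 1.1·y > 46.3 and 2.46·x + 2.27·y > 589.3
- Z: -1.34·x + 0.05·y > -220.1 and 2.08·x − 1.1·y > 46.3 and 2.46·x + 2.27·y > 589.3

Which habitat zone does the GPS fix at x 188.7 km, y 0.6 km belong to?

-1.34·188.7 + 0.05·0.6 = -252.828, which is < -220.1
2.08·188.7 − 1.1·0.6 = 391.836, which is > 46.3
2.46·188.7 + 2.27·0.6 = 465.564, which is < 589.3
This sign pattern matches M.

M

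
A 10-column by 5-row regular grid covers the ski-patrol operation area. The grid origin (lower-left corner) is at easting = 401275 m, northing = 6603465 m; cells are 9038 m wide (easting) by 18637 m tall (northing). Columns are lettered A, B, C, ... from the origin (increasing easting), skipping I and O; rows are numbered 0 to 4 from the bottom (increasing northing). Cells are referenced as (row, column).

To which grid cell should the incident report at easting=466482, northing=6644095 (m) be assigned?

(2, H)

Column index: ⌊(466482 − 401275) / 9038⌋ = ⌊7.215⌋ = 7 → column H
Row offset from origin: ⌊(6644095 − 6603465) / 18637⌋ = ⌊2.180⌋ = 2 → row 2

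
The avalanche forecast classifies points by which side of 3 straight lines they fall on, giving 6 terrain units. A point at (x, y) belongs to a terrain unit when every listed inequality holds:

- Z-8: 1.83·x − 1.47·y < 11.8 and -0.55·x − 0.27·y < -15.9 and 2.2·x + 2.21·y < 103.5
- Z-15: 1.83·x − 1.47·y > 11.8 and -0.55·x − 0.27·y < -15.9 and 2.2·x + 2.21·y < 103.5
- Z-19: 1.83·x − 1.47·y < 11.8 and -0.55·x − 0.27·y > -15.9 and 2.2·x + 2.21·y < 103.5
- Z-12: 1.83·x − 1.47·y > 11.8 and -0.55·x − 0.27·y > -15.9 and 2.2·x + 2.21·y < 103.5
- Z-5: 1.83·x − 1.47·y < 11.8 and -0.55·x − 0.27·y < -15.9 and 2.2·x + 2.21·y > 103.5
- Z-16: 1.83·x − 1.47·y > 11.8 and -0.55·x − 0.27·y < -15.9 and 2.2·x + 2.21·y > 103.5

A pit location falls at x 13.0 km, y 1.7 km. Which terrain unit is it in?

1.83·13.0 − 1.47·1.7 = 21.291, which is > 11.8
-0.55·13.0 − 0.27·1.7 = -7.609, which is > -15.9
2.2·13.0 + 2.21·1.7 = 32.357, which is < 103.5
This sign pattern matches Z-12.

Z-12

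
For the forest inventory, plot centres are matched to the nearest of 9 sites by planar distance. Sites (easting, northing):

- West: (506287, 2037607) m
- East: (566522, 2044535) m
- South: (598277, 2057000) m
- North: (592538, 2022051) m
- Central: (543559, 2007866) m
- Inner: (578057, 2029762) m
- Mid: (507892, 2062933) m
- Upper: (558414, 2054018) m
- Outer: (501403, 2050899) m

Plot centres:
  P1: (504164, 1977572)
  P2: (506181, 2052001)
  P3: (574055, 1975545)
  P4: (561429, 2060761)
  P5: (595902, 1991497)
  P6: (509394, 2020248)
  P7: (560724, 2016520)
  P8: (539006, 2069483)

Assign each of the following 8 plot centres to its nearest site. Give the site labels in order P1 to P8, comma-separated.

Central, Outer, Central, Upper, North, West, Central, Upper

P1 → Central (d²=2469692461.00)
P2 → Outer (d²=24043688.00)
P3 → Central (d²=1974653057.00)
P4 → Upper (d²=54558274.00)
P5 → North (d²=944863412.00)
P6 → West (d²=310988330.00)
P7 → Central (d²=369528941.00)
P8 → Upper (d²=615836689.00)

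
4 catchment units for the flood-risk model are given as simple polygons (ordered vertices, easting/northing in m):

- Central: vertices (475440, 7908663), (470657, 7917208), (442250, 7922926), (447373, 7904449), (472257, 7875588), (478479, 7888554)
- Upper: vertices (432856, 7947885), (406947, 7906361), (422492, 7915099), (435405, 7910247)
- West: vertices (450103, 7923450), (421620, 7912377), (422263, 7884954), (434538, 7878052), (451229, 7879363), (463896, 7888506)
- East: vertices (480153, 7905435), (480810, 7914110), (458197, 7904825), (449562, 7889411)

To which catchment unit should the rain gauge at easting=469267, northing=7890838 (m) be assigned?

Central

Cast a ray rightward from (469267, 7890838). For each polygon, the edges (by vertex number in listed order) whose endpoints lie on opposite sides of northing = 7890838, where each meets that height, and whether that is right or left of the point:
Central: 4–5 at easting≈459108.4 (left), 6–1 at easting≈478133.8 (right) → 1 crossing.
Upper: no edge straddles that height → 0 crossings.
West: 2–3 at easting≈422125.0 (left), 6–1 at easting≈462975.5 (left) → 0 crossings.
East: 3–4 at easting≈450361.4 (left), 4–1 at easting≈452286.2 (left) → 0 crossings.
Only Central has an odd count, so the point is inside Central.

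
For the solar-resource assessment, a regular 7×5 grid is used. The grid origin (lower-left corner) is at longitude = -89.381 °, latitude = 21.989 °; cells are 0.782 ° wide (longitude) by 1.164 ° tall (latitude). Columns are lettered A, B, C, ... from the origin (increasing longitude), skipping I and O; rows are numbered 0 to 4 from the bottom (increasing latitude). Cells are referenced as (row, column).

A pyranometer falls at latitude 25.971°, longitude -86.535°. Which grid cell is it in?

Column index: ⌊(-86.535 − -89.381) / 0.782⌋ = ⌊3.639⌋ = 3 → column D
Row offset from origin: ⌊(25.971 − 21.989) / 1.164⌋ = ⌊3.421⌋ = 3 → row 3

(3, D)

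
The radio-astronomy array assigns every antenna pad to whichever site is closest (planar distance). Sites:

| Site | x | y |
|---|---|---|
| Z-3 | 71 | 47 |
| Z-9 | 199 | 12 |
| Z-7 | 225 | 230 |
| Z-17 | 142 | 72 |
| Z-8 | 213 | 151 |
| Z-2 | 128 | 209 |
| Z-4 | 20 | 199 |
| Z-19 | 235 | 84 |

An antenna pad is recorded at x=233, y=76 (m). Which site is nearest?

Z-19

Squared distances to each site:
Z-3: 27085.000; Z-9: 5252.000; Z-7: 23780.000; Z-17: 8297.000; Z-8: 6025.000; Z-2: 28714.000; Z-4: 60498.000; Z-19: 68.000.
Minimum at Z-19.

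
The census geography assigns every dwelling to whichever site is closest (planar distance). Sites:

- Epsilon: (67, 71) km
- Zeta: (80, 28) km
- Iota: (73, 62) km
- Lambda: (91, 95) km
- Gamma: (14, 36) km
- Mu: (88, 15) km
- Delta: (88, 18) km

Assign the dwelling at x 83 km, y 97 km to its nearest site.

Lambda

Squared distances to each site:
Epsilon: 932.000; Zeta: 4770.000; Iota: 1325.000; Lambda: 68.000; Gamma: 8482.000; Mu: 6749.000; Delta: 6266.000.
Minimum at Lambda.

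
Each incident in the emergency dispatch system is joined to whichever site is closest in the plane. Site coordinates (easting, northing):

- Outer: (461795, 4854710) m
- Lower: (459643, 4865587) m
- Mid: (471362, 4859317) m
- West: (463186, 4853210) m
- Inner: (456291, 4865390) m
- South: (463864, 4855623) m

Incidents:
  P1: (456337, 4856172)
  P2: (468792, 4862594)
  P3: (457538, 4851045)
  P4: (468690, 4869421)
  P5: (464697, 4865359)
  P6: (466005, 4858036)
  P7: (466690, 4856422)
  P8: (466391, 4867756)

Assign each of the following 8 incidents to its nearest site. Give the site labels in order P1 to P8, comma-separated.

P1 → Outer (d²=31927208.00)
P2 → Mid (d²=17343629.00)
P3 → Outer (d²=31554274.00)
P4 → Lower (d²=96547765.00)
P5 → Lower (d²=25594900.00)
P6 → South (d²=10406450.00)
P7 → South (d²=8624677.00)
P8 → Lower (d²=50240065.00)

Outer, Mid, Outer, Lower, Lower, South, South, Lower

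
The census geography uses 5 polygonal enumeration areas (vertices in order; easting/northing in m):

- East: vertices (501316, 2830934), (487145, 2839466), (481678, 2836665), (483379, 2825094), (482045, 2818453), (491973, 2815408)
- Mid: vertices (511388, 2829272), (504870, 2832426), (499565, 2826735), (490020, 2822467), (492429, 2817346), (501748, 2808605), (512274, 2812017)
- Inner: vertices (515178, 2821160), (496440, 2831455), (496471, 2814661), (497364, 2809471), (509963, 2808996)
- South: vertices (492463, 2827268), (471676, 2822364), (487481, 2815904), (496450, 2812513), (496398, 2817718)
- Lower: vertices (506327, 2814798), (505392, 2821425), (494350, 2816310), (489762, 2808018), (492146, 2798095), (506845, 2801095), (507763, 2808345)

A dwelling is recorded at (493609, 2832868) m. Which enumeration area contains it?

Cast a ray rightward from (493609, 2832868). For each polygon, the edges (by vertex number in listed order) whose endpoints lie on opposite sides of northing = 2832868, where each meets that height, and whether that is right or left of the point:
East: 1–2 at easting≈498103.8 (right), 3–4 at easting≈482236.2 (left) → 1 crossing.
Mid: no edge straddles that height → 0 crossings.
Inner: no edge straddles that height → 0 crossings.
South: no edge straddles that height → 0 crossings.
Lower: no edge straddles that height → 0 crossings.
Only East has an odd count, so the point is inside East.

East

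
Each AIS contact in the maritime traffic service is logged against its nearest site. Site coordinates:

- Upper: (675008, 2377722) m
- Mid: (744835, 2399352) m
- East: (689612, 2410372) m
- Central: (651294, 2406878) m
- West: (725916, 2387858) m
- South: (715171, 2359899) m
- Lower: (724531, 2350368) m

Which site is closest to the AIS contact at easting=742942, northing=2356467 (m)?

Squared distances to each site:
Upper: 5066803381.000; Mid: 1842706674.000; East: 5749837925.000; Central: 10940624825.000; West: 1275279557.000; South: 783007065.000; Lower: 376162722.000.
Minimum at Lower.

Lower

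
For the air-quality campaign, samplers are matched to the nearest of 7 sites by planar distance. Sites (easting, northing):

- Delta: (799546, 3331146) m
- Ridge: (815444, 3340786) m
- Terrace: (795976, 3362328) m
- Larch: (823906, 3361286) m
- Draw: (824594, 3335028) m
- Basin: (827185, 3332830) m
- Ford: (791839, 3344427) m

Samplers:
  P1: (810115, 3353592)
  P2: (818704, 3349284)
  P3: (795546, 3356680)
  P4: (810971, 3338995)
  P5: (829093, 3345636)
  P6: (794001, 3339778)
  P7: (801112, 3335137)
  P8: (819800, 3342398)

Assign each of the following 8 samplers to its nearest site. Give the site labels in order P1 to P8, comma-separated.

P1 → Ridge (d²=192391877.00)
P2 → Ridge (d²=82843604.00)
P3 → Terrace (d²=32084804.00)
P4 → Ridge (d²=23215410.00)
P5 → Draw (d²=132770665.00)
P6 → Ford (d²=26287445.00)
P7 → Delta (d²=18380437.00)
P8 → Ridge (d²=21573280.00)

Ridge, Ridge, Terrace, Ridge, Draw, Ford, Delta, Ridge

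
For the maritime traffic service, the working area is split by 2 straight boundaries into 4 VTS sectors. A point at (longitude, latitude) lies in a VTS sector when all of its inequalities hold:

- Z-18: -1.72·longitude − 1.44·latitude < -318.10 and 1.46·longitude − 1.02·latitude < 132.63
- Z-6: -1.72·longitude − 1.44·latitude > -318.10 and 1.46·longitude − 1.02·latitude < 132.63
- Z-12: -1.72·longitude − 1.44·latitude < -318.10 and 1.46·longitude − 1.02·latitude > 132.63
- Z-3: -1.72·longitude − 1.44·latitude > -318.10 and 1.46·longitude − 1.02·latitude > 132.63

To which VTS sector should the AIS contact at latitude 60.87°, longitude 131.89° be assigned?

-1.72·131.89 − 1.44·60.87 = -314.504, which is > -318.10
1.46·131.89 − 1.02·60.87 = 130.472, which is < 132.63
This sign pattern matches Z-6.

Z-6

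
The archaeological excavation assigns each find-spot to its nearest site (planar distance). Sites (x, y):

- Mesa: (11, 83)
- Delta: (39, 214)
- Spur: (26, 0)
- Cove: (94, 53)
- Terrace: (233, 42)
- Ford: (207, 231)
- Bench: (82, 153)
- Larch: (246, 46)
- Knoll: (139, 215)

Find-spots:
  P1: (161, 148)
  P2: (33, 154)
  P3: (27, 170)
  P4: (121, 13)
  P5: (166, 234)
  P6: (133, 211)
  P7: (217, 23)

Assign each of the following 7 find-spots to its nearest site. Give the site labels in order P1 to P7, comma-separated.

P1 → Knoll (d²=4973.00)
P2 → Bench (d²=2402.00)
P3 → Delta (d²=2080.00)
P4 → Cove (d²=2329.00)
P5 → Knoll (d²=1090.00)
P6 → Knoll (d²=52.00)
P7 → Terrace (d²=617.00)

Knoll, Bench, Delta, Cove, Knoll, Knoll, Terrace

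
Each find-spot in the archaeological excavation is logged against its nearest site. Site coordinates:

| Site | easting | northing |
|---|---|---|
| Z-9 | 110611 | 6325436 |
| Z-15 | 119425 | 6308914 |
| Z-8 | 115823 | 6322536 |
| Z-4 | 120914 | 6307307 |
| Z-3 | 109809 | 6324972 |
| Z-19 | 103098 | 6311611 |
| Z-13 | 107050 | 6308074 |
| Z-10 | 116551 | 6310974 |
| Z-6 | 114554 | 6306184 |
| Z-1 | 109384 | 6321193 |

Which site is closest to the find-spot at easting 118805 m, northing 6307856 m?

Squared distances to each site:
Z-9: 376198036.000; Z-15: 1503764.000; Z-8: 224394724.000; Z-4: 4749282.000; Z-3: 373885472.000; Z-19: 260809874.000; Z-13: 138227549.000; Z-10: 14802440.000; Z-6: 20866585.000; Z-1: 266630810.000.
Minimum at Z-15.

Z-15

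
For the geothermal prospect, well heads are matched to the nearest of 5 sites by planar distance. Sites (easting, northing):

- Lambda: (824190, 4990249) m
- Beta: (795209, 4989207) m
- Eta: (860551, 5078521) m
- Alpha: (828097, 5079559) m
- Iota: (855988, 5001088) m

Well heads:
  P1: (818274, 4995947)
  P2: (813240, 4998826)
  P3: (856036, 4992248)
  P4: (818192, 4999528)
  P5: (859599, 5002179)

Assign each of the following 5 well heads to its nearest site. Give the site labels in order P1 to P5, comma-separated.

P1 → Lambda (d²=67466260.00)
P2 → Lambda (d²=193467429.00)
P3 → Iota (d²=78147904.00)
P4 → Lambda (d²=122075845.00)
P5 → Iota (d²=14229602.00)

Lambda, Lambda, Iota, Lambda, Iota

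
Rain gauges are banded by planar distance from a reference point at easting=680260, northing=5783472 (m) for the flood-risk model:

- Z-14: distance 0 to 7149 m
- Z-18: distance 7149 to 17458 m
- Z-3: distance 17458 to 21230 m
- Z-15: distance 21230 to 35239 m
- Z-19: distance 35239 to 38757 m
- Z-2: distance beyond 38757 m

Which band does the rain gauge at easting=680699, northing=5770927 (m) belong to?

Distance = √((680699−680260)² + (5770927−5783472)²) = √(192721.000 + 157377025.000) = 12552.679 m.
7149 ≤ 12552.679 < 17458 → Z-18.

Z-18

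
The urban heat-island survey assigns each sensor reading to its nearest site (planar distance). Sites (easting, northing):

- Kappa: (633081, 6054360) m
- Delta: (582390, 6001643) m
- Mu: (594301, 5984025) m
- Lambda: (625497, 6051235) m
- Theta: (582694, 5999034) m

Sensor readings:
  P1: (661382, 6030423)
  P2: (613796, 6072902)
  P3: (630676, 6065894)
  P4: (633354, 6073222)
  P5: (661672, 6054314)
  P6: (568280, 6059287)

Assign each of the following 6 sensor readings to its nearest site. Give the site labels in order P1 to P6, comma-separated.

Kappa, Lambda, Kappa, Kappa, Kappa, Lambda

P1 → Kappa (d²=1373926570.00)
P2 → Lambda (d²=606372290.00)
P3 → Kappa (d²=138817181.00)
P4 → Kappa (d²=355849573.00)
P5 → Kappa (d²=817447397.00)
P6 → Lambda (d²=3338619793.00)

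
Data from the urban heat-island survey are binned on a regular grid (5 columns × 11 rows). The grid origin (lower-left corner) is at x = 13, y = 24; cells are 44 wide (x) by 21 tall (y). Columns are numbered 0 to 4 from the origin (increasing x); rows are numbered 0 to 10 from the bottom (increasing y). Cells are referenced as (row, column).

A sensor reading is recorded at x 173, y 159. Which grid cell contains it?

Column index: ⌊(173 − 13) / 44⌋ = ⌊3.636⌋ = 3
Row offset from origin: ⌊(159 − 24) / 21⌋ = ⌊6.429⌋ = 6 → row 6

(6, 3)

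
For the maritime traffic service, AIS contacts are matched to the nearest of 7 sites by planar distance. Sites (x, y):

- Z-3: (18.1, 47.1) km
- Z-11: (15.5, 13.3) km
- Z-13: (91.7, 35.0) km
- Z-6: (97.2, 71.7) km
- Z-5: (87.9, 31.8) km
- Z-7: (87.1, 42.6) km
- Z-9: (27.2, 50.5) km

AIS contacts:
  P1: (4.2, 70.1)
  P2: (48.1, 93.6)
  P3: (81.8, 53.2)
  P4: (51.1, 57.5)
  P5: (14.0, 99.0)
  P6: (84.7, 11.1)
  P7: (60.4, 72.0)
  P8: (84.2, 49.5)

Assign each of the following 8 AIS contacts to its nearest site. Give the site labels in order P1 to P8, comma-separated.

P1 → Z-3 (d²=722.21)
P2 → Z-9 (d²=2294.42)
P3 → Z-7 (d²=140.45)
P4 → Z-9 (d²=620.21)
P5 → Z-9 (d²=2526.49)
P6 → Z-5 (d²=438.73)
P7 → Z-6 (d²=1354.33)
P8 → Z-7 (d²=56.02)

Z-3, Z-9, Z-7, Z-9, Z-9, Z-5, Z-6, Z-7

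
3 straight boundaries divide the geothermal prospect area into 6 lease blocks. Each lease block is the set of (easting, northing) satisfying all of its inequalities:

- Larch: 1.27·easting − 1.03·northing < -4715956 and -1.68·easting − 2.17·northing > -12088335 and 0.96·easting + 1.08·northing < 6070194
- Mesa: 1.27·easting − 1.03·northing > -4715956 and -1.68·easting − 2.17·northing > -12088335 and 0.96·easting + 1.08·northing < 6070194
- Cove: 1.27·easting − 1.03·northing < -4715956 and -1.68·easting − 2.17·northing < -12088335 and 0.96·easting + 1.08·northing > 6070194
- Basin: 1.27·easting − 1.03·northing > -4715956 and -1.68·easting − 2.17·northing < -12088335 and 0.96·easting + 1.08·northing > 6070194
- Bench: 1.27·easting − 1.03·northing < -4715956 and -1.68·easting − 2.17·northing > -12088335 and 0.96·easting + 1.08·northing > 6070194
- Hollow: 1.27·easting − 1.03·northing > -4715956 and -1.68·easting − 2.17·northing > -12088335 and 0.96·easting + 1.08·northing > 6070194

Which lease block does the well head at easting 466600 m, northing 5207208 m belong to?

1.27·466600 − 1.03·5207208 = -4770842.240, which is < -4715956
-1.68·466600 − 2.17·5207208 = -12083529.360, which is > -12088335
0.96·466600 + 1.08·5207208 = 6071720.640, which is > 6070194
This sign pattern matches Bench.

Bench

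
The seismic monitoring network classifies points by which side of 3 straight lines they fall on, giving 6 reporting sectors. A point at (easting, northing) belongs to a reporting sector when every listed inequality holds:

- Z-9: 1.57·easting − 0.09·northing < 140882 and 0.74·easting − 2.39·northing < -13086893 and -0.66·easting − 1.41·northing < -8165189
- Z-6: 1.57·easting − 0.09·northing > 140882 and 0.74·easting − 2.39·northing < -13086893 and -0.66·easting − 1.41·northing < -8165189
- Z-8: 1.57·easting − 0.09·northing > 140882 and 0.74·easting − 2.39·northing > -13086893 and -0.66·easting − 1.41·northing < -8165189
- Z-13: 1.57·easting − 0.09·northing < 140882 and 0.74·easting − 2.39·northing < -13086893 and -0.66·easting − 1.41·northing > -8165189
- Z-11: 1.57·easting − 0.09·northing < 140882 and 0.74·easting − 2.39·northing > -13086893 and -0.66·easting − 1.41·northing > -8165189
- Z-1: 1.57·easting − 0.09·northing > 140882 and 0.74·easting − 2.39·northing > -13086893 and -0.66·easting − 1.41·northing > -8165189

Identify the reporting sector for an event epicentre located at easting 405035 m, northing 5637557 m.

1.57·405035 − 0.09·5637557 = 128524.820, which is < 140882
0.74·405035 − 2.39·5637557 = -13174035.330, which is < -13086893
-0.66·405035 − 1.41·5637557 = -8216278.470, which is < -8165189
This sign pattern matches Z-9.

Z-9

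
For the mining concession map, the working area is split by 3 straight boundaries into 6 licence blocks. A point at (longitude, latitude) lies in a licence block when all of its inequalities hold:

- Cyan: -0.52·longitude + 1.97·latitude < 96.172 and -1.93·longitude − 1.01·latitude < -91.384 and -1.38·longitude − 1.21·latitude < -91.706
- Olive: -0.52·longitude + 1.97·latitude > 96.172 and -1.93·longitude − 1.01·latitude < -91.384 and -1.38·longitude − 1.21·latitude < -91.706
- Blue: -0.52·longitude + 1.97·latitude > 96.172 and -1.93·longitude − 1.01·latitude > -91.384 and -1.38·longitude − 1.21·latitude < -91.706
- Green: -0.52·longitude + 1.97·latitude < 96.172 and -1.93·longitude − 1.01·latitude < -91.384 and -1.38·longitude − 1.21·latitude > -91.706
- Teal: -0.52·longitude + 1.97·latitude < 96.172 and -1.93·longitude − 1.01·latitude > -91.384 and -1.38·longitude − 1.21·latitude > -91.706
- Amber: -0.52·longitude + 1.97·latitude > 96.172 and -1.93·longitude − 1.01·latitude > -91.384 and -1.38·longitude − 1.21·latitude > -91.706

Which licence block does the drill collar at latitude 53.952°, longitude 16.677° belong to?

-0.52·16.677 + 1.97·53.952 = 97.613, which is > 96.172
-1.93·16.677 − 1.01·53.952 = -86.678, which is > -91.384
-1.38·16.677 − 1.21·53.952 = -88.296, which is > -91.706
This sign pattern matches Amber.

Amber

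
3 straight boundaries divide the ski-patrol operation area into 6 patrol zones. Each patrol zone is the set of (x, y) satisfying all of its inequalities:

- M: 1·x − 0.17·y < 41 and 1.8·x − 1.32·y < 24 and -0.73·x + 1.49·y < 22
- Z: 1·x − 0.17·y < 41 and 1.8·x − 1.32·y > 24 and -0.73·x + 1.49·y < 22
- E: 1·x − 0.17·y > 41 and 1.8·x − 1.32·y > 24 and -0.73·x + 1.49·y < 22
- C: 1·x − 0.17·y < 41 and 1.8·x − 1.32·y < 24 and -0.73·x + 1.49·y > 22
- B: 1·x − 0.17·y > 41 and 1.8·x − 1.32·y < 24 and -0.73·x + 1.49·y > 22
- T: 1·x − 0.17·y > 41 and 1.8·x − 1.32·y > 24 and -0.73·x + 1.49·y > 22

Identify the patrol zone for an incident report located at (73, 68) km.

T

1·73 − 0.17·68 = 61.440, which is > 41
1.8·73 − 1.32·68 = 41.640, which is > 24
-0.73·73 + 1.49·68 = 48.030, which is > 22
This sign pattern matches T.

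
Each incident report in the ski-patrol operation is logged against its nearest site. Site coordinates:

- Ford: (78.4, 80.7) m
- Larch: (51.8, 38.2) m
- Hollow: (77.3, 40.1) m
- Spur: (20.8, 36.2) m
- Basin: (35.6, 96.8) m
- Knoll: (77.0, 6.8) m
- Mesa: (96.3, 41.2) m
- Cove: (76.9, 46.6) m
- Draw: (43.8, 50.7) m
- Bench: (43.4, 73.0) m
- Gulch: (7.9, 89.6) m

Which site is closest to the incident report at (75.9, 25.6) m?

Squared distances to each site:
Ford: 3042.260; Larch: 739.570; Hollow: 212.210; Spur: 3148.370; Basin: 6693.530; Knoll: 354.650; Mesa: 659.520; Cove: 442.000; Draw: 1660.420; Bench: 3303.010; Gulch: 8720.000.
Minimum at Hollow.

Hollow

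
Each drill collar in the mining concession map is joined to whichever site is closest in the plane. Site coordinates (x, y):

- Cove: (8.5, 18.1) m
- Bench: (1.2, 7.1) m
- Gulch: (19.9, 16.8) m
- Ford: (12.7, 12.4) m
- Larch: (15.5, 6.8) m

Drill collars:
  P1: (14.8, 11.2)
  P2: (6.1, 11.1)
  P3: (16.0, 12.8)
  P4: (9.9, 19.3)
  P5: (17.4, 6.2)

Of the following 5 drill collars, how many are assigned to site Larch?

P1 → Ford
P2 → Bench
P3 → Ford
P4 → Cove
P5 → Larch
1 of the 5 goes to Larch.

1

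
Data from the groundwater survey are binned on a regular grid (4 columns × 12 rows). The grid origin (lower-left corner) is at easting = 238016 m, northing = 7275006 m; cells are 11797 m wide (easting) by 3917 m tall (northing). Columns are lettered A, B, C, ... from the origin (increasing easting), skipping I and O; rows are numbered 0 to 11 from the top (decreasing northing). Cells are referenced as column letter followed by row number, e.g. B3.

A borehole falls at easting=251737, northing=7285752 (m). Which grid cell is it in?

Column index: ⌊(251737 − 238016) / 11797⌋ = ⌊1.163⌋ = 1 → column B
Row offset from origin: ⌊(7285752 − 7275006) / 3917⌋ = ⌊2.743⌋ = 2 → row 9 (counted from top)

B9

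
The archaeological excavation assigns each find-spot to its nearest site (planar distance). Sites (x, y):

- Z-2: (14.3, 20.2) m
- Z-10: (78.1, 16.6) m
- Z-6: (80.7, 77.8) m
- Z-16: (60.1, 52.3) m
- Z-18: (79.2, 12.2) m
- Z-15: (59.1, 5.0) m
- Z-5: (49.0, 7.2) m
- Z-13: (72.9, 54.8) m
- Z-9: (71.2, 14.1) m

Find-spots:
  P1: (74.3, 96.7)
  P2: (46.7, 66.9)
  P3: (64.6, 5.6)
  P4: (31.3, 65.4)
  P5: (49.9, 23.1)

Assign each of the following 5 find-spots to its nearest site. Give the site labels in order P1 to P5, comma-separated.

Z-6, Z-16, Z-15, Z-16, Z-5

P1 → Z-6 (d²=398.17)
P2 → Z-16 (d²=392.72)
P3 → Z-15 (d²=30.61)
P4 → Z-16 (d²=1001.05)
P5 → Z-5 (d²=253.62)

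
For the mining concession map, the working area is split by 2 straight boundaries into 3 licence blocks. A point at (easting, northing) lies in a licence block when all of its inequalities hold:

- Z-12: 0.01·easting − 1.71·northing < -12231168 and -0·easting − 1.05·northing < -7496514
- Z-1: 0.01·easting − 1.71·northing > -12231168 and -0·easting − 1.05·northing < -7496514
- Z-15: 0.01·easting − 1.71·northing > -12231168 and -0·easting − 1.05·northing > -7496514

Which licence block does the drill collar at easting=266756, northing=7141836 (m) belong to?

Z-1

0.01·266756 − 1.71·7141836 = -12209872.000, which is > -12231168
-0·266756 − 1.05·7141836 = -7498927.800, which is < -7496514
This sign pattern matches Z-1.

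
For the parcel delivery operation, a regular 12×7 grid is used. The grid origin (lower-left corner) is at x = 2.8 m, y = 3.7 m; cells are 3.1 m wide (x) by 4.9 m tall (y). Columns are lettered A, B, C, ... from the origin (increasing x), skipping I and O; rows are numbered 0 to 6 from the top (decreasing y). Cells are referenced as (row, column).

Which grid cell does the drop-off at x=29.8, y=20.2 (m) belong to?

(3, J)

Column index: ⌊(29.8 − 2.8) / 3.1⌋ = ⌊8.710⌋ = 8 → column J
Row offset from origin: ⌊(20.2 − 3.7) / 4.9⌋ = ⌊3.367⌋ = 3 → row 3 (counted from top)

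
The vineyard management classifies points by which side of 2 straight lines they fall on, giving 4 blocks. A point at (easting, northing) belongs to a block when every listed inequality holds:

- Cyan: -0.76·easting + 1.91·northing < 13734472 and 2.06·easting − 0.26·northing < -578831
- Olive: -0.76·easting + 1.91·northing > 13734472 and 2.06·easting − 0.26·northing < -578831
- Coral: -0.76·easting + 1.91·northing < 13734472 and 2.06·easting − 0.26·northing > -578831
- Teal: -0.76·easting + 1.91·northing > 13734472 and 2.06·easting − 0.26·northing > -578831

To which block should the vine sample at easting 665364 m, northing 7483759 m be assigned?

-0.76·665364 + 1.91·7483759 = 13788303.050, which is > 13734472
2.06·665364 − 0.26·7483759 = -575127.500, which is > -578831
This sign pattern matches Teal.

Teal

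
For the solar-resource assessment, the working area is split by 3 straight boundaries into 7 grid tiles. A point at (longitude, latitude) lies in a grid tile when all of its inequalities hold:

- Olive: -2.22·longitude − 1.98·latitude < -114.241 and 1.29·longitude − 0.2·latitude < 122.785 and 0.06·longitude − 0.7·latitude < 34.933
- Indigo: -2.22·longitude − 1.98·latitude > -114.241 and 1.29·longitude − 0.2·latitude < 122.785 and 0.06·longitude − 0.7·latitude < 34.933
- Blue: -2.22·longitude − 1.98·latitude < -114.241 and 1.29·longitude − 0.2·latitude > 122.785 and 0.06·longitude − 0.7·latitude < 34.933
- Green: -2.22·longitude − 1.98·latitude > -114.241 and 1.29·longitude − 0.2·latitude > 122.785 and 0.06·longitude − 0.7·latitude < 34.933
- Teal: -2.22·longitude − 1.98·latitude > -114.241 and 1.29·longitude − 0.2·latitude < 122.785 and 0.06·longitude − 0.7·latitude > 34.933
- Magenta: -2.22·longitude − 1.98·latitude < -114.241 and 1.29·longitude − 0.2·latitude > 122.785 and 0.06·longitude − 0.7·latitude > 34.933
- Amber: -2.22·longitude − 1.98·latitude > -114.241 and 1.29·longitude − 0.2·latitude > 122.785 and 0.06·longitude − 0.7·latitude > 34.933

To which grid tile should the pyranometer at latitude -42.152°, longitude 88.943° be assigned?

Green

-2.22·88.943 − 1.98·-42.152 = -113.993, which is > -114.241
1.29·88.943 − 0.2·-42.152 = 123.167, which is > 122.785
0.06·88.943 − 0.7·-42.152 = 34.843, which is < 34.933
This sign pattern matches Green.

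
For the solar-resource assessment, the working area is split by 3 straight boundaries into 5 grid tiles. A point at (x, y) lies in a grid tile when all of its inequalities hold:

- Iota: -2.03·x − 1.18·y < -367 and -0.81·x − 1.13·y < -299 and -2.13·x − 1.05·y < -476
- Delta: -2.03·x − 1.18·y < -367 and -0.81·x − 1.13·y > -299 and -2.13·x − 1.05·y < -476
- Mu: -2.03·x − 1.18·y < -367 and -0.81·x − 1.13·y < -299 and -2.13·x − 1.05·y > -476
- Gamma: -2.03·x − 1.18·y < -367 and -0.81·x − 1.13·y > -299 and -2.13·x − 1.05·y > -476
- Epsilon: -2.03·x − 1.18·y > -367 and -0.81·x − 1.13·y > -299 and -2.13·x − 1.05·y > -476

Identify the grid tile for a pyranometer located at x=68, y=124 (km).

-2.03·68 − 1.18·124 = -284.360, which is > -367
-0.81·68 − 1.13·124 = -195.200, which is > -299
-2.13·68 − 1.05·124 = -275.040, which is > -476
This sign pattern matches Epsilon.

Epsilon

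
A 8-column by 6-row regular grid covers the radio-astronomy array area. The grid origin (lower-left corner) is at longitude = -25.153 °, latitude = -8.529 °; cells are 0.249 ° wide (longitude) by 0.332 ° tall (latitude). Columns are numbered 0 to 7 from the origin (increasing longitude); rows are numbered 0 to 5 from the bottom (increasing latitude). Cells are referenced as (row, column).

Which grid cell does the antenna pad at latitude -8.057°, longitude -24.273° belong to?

Column index: ⌊(-24.273 − -25.153) / 0.249⌋ = ⌊3.534⌋ = 3
Row offset from origin: ⌊(-8.057 − -8.529) / 0.332⌋ = ⌊1.422⌋ = 1 → row 1

(1, 3)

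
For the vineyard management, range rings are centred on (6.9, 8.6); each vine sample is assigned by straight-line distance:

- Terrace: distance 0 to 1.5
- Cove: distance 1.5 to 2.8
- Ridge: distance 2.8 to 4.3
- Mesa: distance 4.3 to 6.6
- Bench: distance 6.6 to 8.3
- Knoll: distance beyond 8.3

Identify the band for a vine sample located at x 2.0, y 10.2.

Mesa

Distance = √((2.0−6.9)² + (10.2−8.6)²) = √(24.010 + 2.560) = 5.155.
4.3 ≤ 5.155 < 6.6 → Mesa.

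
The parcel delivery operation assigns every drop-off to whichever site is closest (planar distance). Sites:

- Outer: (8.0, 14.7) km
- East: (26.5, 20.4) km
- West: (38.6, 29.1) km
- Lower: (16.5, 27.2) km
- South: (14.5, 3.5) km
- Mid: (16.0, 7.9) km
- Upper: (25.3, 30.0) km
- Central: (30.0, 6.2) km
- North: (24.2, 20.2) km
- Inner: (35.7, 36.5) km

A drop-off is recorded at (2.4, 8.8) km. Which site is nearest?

Outer

Squared distances to each site:
Outer: 66.170; East: 715.370; West: 1722.530; Lower: 537.370; South: 174.500; Mid: 185.770; Upper: 973.850; Central: 768.520; North: 605.200; Inner: 1876.180.
Minimum at Outer.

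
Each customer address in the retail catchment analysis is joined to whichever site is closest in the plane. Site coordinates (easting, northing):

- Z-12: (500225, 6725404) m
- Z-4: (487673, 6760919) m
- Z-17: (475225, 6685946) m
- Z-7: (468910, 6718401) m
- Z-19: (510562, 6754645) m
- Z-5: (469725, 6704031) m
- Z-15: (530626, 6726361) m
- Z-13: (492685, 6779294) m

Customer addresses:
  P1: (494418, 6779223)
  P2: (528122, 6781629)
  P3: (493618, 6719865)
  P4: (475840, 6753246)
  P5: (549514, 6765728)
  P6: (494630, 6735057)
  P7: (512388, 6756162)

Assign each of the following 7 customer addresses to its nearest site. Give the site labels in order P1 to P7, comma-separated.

Z-13, Z-19, Z-12, Z-4, Z-19, Z-12, Z-19

P1 → Z-13 (d²=3008330.00)
P2 → Z-19 (d²=1036489856.00)
P3 → Z-12 (d²=74332970.00)
P4 → Z-4 (d²=198894818.00)
P5 → Z-19 (d²=1640091193.00)
P6 → Z-12 (d²=124484434.00)
P7 → Z-19 (d²=5635565.00)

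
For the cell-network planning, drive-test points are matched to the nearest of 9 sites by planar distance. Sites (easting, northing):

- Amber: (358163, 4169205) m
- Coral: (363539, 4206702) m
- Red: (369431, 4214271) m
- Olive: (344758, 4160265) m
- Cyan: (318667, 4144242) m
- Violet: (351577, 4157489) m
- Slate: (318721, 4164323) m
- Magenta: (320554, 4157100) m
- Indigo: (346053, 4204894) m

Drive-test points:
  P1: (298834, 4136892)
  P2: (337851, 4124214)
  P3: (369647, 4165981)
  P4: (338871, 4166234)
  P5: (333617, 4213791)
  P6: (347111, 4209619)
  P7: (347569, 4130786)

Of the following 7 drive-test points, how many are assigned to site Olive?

1

P1 → Cyan
P2 → Cyan
P3 → Amber
P4 → Olive
P5 → Indigo
P6 → Indigo
P7 → Violet
1 of the 7 goes to Olive.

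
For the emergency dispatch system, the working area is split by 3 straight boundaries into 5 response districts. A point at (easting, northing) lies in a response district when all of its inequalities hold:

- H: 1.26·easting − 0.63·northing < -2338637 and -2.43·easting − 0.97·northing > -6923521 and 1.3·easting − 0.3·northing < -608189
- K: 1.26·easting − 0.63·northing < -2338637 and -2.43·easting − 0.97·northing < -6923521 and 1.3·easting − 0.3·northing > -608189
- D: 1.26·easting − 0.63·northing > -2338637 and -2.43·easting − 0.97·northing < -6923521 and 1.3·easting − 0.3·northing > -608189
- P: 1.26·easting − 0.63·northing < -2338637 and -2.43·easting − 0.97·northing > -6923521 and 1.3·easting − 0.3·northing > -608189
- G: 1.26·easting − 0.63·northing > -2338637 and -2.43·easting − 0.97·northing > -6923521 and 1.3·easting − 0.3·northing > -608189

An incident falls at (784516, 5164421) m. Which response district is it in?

G

1.26·784516 − 0.63·5164421 = -2265095.070, which is > -2338637
-2.43·784516 − 0.97·5164421 = -6915862.250, which is > -6923521
1.3·784516 − 0.3·5164421 = -529455.500, which is > -608189
This sign pattern matches G.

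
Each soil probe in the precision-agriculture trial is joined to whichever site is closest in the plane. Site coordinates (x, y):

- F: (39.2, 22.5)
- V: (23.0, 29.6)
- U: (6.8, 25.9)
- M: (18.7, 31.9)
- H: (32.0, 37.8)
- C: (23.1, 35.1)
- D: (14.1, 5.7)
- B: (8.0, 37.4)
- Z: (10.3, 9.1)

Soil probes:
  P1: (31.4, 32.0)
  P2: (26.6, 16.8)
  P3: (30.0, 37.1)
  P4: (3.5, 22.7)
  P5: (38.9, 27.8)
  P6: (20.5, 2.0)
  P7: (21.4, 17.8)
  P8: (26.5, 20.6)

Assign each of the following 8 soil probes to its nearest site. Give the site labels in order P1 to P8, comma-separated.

P1 → H (d²=34.00)
P2 → V (d²=176.80)
P3 → H (d²=4.49)
P4 → U (d²=21.13)
P5 → F (d²=28.18)
P6 → D (d²=54.65)
P7 → V (d²=141.80)
P8 → V (d²=93.25)

H, V, H, U, F, D, V, V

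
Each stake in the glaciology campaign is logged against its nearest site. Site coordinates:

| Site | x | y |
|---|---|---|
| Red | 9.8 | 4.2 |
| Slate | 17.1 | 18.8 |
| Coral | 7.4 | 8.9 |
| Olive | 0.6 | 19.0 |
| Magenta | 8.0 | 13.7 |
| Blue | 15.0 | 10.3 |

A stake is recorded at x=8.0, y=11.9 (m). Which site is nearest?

Magenta

Squared distances to each site:
Red: 62.530; Slate: 130.420; Coral: 9.360; Olive: 105.170; Magenta: 3.240; Blue: 51.560.
Minimum at Magenta.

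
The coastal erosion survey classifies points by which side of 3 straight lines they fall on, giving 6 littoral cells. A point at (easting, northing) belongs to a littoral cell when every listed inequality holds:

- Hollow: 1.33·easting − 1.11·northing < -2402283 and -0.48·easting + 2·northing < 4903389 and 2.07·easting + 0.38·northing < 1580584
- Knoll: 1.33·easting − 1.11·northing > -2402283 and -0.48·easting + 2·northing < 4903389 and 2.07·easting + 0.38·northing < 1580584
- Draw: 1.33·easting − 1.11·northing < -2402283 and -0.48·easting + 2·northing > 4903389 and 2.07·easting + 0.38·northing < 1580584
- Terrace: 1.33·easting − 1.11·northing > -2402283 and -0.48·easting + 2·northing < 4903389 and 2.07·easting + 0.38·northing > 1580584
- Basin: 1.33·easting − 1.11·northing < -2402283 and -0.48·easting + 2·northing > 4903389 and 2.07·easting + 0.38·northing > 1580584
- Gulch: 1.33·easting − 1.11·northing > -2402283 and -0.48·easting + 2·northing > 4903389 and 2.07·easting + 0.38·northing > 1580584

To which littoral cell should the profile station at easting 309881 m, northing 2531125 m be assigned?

1.33·309881 − 1.11·2531125 = -2397407.020, which is > -2402283
-0.48·309881 + 2·2531125 = 4913507.120, which is > 4903389
2.07·309881 + 0.38·2531125 = 1603281.170, which is > 1580584
This sign pattern matches Gulch.

Gulch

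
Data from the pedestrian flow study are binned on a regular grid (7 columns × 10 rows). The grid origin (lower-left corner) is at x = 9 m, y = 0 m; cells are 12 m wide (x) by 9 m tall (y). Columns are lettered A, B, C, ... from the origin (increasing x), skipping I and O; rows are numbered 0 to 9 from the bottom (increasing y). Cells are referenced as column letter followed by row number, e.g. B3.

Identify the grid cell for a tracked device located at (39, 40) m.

C4

Column index: ⌊(39 − 9) / 12⌋ = ⌊2.500⌋ = 2 → column C
Row offset from origin: ⌊(40 − 0) / 9⌋ = ⌊4.444⌋ = 4 → row 4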